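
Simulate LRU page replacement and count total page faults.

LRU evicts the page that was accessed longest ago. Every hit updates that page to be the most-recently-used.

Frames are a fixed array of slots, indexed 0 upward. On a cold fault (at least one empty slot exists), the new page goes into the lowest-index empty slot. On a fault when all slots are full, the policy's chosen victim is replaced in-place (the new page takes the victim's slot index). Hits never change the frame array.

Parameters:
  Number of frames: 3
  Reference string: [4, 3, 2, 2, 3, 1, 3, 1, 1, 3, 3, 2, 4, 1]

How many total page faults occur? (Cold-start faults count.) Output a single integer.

Step 0: ref 4 → FAULT, frames=[4,-,-]
Step 1: ref 3 → FAULT, frames=[4,3,-]
Step 2: ref 2 → FAULT, frames=[4,3,2]
Step 3: ref 2 → HIT, frames=[4,3,2]
Step 4: ref 3 → HIT, frames=[4,3,2]
Step 5: ref 1 → FAULT (evict 4), frames=[1,3,2]
Step 6: ref 3 → HIT, frames=[1,3,2]
Step 7: ref 1 → HIT, frames=[1,3,2]
Step 8: ref 1 → HIT, frames=[1,3,2]
Step 9: ref 3 → HIT, frames=[1,3,2]
Step 10: ref 3 → HIT, frames=[1,3,2]
Step 11: ref 2 → HIT, frames=[1,3,2]
Step 12: ref 4 → FAULT (evict 1), frames=[4,3,2]
Step 13: ref 1 → FAULT (evict 3), frames=[4,1,2]
Total faults: 6

Answer: 6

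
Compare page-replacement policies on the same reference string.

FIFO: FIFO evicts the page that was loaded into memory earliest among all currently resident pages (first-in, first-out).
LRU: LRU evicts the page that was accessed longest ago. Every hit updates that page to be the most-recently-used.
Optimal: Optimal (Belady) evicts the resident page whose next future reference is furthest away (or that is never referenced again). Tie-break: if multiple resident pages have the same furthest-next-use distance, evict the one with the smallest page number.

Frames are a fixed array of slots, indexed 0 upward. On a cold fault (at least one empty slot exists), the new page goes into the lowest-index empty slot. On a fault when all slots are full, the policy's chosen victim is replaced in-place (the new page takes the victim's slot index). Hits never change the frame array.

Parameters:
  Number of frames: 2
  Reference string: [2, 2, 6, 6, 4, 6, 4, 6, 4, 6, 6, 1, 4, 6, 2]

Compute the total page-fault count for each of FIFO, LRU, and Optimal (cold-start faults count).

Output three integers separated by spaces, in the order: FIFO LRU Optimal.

--- FIFO ---
  step 0: ref 2 -> FAULT, frames=[2,-] (faults so far: 1)
  step 1: ref 2 -> HIT, frames=[2,-] (faults so far: 1)
  step 2: ref 6 -> FAULT, frames=[2,6] (faults so far: 2)
  step 3: ref 6 -> HIT, frames=[2,6] (faults so far: 2)
  step 4: ref 4 -> FAULT, evict 2, frames=[4,6] (faults so far: 3)
  step 5: ref 6 -> HIT, frames=[4,6] (faults so far: 3)
  step 6: ref 4 -> HIT, frames=[4,6] (faults so far: 3)
  step 7: ref 6 -> HIT, frames=[4,6] (faults so far: 3)
  step 8: ref 4 -> HIT, frames=[4,6] (faults so far: 3)
  step 9: ref 6 -> HIT, frames=[4,6] (faults so far: 3)
  step 10: ref 6 -> HIT, frames=[4,6] (faults so far: 3)
  step 11: ref 1 -> FAULT, evict 6, frames=[4,1] (faults so far: 4)
  step 12: ref 4 -> HIT, frames=[4,1] (faults so far: 4)
  step 13: ref 6 -> FAULT, evict 4, frames=[6,1] (faults so far: 5)
  step 14: ref 2 -> FAULT, evict 1, frames=[6,2] (faults so far: 6)
  FIFO total faults: 6
--- LRU ---
  step 0: ref 2 -> FAULT, frames=[2,-] (faults so far: 1)
  step 1: ref 2 -> HIT, frames=[2,-] (faults so far: 1)
  step 2: ref 6 -> FAULT, frames=[2,6] (faults so far: 2)
  step 3: ref 6 -> HIT, frames=[2,6] (faults so far: 2)
  step 4: ref 4 -> FAULT, evict 2, frames=[4,6] (faults so far: 3)
  step 5: ref 6 -> HIT, frames=[4,6] (faults so far: 3)
  step 6: ref 4 -> HIT, frames=[4,6] (faults so far: 3)
  step 7: ref 6 -> HIT, frames=[4,6] (faults so far: 3)
  step 8: ref 4 -> HIT, frames=[4,6] (faults so far: 3)
  step 9: ref 6 -> HIT, frames=[4,6] (faults so far: 3)
  step 10: ref 6 -> HIT, frames=[4,6] (faults so far: 3)
  step 11: ref 1 -> FAULT, evict 4, frames=[1,6] (faults so far: 4)
  step 12: ref 4 -> FAULT, evict 6, frames=[1,4] (faults so far: 5)
  step 13: ref 6 -> FAULT, evict 1, frames=[6,4] (faults so far: 6)
  step 14: ref 2 -> FAULT, evict 4, frames=[6,2] (faults so far: 7)
  LRU total faults: 7
--- Optimal ---
  step 0: ref 2 -> FAULT, frames=[2,-] (faults so far: 1)
  step 1: ref 2 -> HIT, frames=[2,-] (faults so far: 1)
  step 2: ref 6 -> FAULT, frames=[2,6] (faults so far: 2)
  step 3: ref 6 -> HIT, frames=[2,6] (faults so far: 2)
  step 4: ref 4 -> FAULT, evict 2, frames=[4,6] (faults so far: 3)
  step 5: ref 6 -> HIT, frames=[4,6] (faults so far: 3)
  step 6: ref 4 -> HIT, frames=[4,6] (faults so far: 3)
  step 7: ref 6 -> HIT, frames=[4,6] (faults so far: 3)
  step 8: ref 4 -> HIT, frames=[4,6] (faults so far: 3)
  step 9: ref 6 -> HIT, frames=[4,6] (faults so far: 3)
  step 10: ref 6 -> HIT, frames=[4,6] (faults so far: 3)
  step 11: ref 1 -> FAULT, evict 6, frames=[4,1] (faults so far: 4)
  step 12: ref 4 -> HIT, frames=[4,1] (faults so far: 4)
  step 13: ref 6 -> FAULT, evict 1, frames=[4,6] (faults so far: 5)
  step 14: ref 2 -> FAULT, evict 4, frames=[2,6] (faults so far: 6)
  Optimal total faults: 6

Answer: 6 7 6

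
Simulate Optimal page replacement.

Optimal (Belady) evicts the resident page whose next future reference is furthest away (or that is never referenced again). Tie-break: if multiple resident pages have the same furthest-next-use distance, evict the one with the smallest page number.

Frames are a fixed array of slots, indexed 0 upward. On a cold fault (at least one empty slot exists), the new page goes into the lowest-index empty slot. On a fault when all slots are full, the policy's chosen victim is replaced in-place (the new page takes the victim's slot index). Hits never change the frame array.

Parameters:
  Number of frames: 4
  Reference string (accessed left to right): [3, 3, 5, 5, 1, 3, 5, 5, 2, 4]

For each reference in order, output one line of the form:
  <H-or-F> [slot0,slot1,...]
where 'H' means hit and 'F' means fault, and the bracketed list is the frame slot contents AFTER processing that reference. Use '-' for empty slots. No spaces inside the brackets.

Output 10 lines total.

F [3,-,-,-]
H [3,-,-,-]
F [3,5,-,-]
H [3,5,-,-]
F [3,5,1,-]
H [3,5,1,-]
H [3,5,1,-]
H [3,5,1,-]
F [3,5,1,2]
F [3,5,4,2]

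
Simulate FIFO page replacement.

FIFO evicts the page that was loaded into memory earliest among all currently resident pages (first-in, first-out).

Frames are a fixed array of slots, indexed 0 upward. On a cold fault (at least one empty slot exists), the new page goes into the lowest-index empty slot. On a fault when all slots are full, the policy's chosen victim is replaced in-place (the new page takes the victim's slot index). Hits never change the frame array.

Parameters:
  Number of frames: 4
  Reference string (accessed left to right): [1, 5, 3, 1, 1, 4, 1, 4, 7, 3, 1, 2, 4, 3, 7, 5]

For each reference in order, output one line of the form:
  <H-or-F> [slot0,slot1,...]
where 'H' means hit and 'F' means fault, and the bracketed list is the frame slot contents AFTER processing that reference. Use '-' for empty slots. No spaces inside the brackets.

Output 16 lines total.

F [1,-,-,-]
F [1,5,-,-]
F [1,5,3,-]
H [1,5,3,-]
H [1,5,3,-]
F [1,5,3,4]
H [1,5,3,4]
H [1,5,3,4]
F [7,5,3,4]
H [7,5,3,4]
F [7,1,3,4]
F [7,1,2,4]
H [7,1,2,4]
F [7,1,2,3]
H [7,1,2,3]
F [5,1,2,3]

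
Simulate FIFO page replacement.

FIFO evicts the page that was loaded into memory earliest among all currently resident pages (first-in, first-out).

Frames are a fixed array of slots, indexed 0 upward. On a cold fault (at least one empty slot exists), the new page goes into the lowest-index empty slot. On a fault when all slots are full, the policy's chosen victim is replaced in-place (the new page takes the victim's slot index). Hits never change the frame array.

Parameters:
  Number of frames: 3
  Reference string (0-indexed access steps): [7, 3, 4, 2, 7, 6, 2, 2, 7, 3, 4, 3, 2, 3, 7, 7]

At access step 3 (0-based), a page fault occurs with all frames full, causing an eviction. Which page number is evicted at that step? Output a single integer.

Step 0: ref 7 -> FAULT, frames=[7,-,-]
Step 1: ref 3 -> FAULT, frames=[7,3,-]
Step 2: ref 4 -> FAULT, frames=[7,3,4]
Step 3: ref 2 -> FAULT, evict 7, frames=[2,3,4]
At step 3: evicted page 7

Answer: 7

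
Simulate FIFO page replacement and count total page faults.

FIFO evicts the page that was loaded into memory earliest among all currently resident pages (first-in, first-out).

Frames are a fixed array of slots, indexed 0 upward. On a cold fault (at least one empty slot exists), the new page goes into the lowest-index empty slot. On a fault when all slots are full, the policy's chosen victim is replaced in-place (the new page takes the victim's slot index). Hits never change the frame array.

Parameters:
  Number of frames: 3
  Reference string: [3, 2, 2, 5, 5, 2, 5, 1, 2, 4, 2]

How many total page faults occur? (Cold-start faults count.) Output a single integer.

Answer: 6

Derivation:
Step 0: ref 3 → FAULT, frames=[3,-,-]
Step 1: ref 2 → FAULT, frames=[3,2,-]
Step 2: ref 2 → HIT, frames=[3,2,-]
Step 3: ref 5 → FAULT, frames=[3,2,5]
Step 4: ref 5 → HIT, frames=[3,2,5]
Step 5: ref 2 → HIT, frames=[3,2,5]
Step 6: ref 5 → HIT, frames=[3,2,5]
Step 7: ref 1 → FAULT (evict 3), frames=[1,2,5]
Step 8: ref 2 → HIT, frames=[1,2,5]
Step 9: ref 4 → FAULT (evict 2), frames=[1,4,5]
Step 10: ref 2 → FAULT (evict 5), frames=[1,4,2]
Total faults: 6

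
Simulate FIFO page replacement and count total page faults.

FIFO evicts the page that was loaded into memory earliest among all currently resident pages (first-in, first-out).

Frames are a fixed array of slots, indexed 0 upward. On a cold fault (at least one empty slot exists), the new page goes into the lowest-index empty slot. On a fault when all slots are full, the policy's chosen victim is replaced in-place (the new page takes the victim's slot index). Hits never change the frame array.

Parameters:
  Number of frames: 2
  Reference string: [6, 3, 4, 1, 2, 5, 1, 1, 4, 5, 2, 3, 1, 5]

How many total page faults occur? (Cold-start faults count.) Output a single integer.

Step 0: ref 6 → FAULT, frames=[6,-]
Step 1: ref 3 → FAULT, frames=[6,3]
Step 2: ref 4 → FAULT (evict 6), frames=[4,3]
Step 3: ref 1 → FAULT (evict 3), frames=[4,1]
Step 4: ref 2 → FAULT (evict 4), frames=[2,1]
Step 5: ref 5 → FAULT (evict 1), frames=[2,5]
Step 6: ref 1 → FAULT (evict 2), frames=[1,5]
Step 7: ref 1 → HIT, frames=[1,5]
Step 8: ref 4 → FAULT (evict 5), frames=[1,4]
Step 9: ref 5 → FAULT (evict 1), frames=[5,4]
Step 10: ref 2 → FAULT (evict 4), frames=[5,2]
Step 11: ref 3 → FAULT (evict 5), frames=[3,2]
Step 12: ref 1 → FAULT (evict 2), frames=[3,1]
Step 13: ref 5 → FAULT (evict 3), frames=[5,1]
Total faults: 13

Answer: 13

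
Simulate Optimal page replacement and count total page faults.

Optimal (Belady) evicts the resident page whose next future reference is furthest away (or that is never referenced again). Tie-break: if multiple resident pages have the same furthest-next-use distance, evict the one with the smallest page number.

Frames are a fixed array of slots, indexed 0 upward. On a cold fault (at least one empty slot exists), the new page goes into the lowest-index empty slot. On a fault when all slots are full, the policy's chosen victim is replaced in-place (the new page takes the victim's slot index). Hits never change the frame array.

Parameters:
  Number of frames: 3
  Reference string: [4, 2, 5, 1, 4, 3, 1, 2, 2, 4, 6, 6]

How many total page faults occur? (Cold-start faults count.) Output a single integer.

Answer: 7

Derivation:
Step 0: ref 4 → FAULT, frames=[4,-,-]
Step 1: ref 2 → FAULT, frames=[4,2,-]
Step 2: ref 5 → FAULT, frames=[4,2,5]
Step 3: ref 1 → FAULT (evict 5), frames=[4,2,1]
Step 4: ref 4 → HIT, frames=[4,2,1]
Step 5: ref 3 → FAULT (evict 4), frames=[3,2,1]
Step 6: ref 1 → HIT, frames=[3,2,1]
Step 7: ref 2 → HIT, frames=[3,2,1]
Step 8: ref 2 → HIT, frames=[3,2,1]
Step 9: ref 4 → FAULT (evict 1), frames=[3,2,4]
Step 10: ref 6 → FAULT (evict 2), frames=[3,6,4]
Step 11: ref 6 → HIT, frames=[3,6,4]
Total faults: 7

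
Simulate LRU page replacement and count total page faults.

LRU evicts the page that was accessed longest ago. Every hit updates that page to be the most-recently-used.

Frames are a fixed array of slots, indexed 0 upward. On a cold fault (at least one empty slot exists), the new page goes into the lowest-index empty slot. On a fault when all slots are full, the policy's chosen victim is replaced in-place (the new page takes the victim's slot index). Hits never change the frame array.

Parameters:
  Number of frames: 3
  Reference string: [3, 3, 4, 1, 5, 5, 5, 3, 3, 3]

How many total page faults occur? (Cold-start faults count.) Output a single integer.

Answer: 5

Derivation:
Step 0: ref 3 → FAULT, frames=[3,-,-]
Step 1: ref 3 → HIT, frames=[3,-,-]
Step 2: ref 4 → FAULT, frames=[3,4,-]
Step 3: ref 1 → FAULT, frames=[3,4,1]
Step 4: ref 5 → FAULT (evict 3), frames=[5,4,1]
Step 5: ref 5 → HIT, frames=[5,4,1]
Step 6: ref 5 → HIT, frames=[5,4,1]
Step 7: ref 3 → FAULT (evict 4), frames=[5,3,1]
Step 8: ref 3 → HIT, frames=[5,3,1]
Step 9: ref 3 → HIT, frames=[5,3,1]
Total faults: 5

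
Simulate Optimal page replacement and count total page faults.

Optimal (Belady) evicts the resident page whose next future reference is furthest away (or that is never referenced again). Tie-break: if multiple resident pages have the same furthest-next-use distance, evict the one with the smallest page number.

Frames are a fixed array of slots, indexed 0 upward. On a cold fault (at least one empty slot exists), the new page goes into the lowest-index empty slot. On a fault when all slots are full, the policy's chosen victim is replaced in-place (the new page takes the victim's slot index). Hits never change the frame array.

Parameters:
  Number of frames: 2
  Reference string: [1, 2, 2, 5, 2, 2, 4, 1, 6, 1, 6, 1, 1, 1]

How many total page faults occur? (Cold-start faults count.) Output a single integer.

Answer: 6

Derivation:
Step 0: ref 1 → FAULT, frames=[1,-]
Step 1: ref 2 → FAULT, frames=[1,2]
Step 2: ref 2 → HIT, frames=[1,2]
Step 3: ref 5 → FAULT (evict 1), frames=[5,2]
Step 4: ref 2 → HIT, frames=[5,2]
Step 5: ref 2 → HIT, frames=[5,2]
Step 6: ref 4 → FAULT (evict 2), frames=[5,4]
Step 7: ref 1 → FAULT (evict 4), frames=[5,1]
Step 8: ref 6 → FAULT (evict 5), frames=[6,1]
Step 9: ref 1 → HIT, frames=[6,1]
Step 10: ref 6 → HIT, frames=[6,1]
Step 11: ref 1 → HIT, frames=[6,1]
Step 12: ref 1 → HIT, frames=[6,1]
Step 13: ref 1 → HIT, frames=[6,1]
Total faults: 6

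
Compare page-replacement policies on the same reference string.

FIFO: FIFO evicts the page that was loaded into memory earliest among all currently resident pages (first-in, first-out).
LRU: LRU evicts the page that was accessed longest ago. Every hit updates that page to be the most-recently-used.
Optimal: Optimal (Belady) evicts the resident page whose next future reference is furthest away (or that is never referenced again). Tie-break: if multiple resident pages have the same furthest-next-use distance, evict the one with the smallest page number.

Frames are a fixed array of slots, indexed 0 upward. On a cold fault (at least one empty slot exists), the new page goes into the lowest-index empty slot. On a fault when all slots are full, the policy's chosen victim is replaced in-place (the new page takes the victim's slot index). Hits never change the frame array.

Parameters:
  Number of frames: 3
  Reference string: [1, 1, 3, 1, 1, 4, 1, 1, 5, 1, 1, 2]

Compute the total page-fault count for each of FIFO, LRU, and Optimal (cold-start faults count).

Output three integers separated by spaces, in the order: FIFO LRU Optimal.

Answer: 6 5 5

Derivation:
--- FIFO ---
  step 0: ref 1 -> FAULT, frames=[1,-,-] (faults so far: 1)
  step 1: ref 1 -> HIT, frames=[1,-,-] (faults so far: 1)
  step 2: ref 3 -> FAULT, frames=[1,3,-] (faults so far: 2)
  step 3: ref 1 -> HIT, frames=[1,3,-] (faults so far: 2)
  step 4: ref 1 -> HIT, frames=[1,3,-] (faults so far: 2)
  step 5: ref 4 -> FAULT, frames=[1,3,4] (faults so far: 3)
  step 6: ref 1 -> HIT, frames=[1,3,4] (faults so far: 3)
  step 7: ref 1 -> HIT, frames=[1,3,4] (faults so far: 3)
  step 8: ref 5 -> FAULT, evict 1, frames=[5,3,4] (faults so far: 4)
  step 9: ref 1 -> FAULT, evict 3, frames=[5,1,4] (faults so far: 5)
  step 10: ref 1 -> HIT, frames=[5,1,4] (faults so far: 5)
  step 11: ref 2 -> FAULT, evict 4, frames=[5,1,2] (faults so far: 6)
  FIFO total faults: 6
--- LRU ---
  step 0: ref 1 -> FAULT, frames=[1,-,-] (faults so far: 1)
  step 1: ref 1 -> HIT, frames=[1,-,-] (faults so far: 1)
  step 2: ref 3 -> FAULT, frames=[1,3,-] (faults so far: 2)
  step 3: ref 1 -> HIT, frames=[1,3,-] (faults so far: 2)
  step 4: ref 1 -> HIT, frames=[1,3,-] (faults so far: 2)
  step 5: ref 4 -> FAULT, frames=[1,3,4] (faults so far: 3)
  step 6: ref 1 -> HIT, frames=[1,3,4] (faults so far: 3)
  step 7: ref 1 -> HIT, frames=[1,3,4] (faults so far: 3)
  step 8: ref 5 -> FAULT, evict 3, frames=[1,5,4] (faults so far: 4)
  step 9: ref 1 -> HIT, frames=[1,5,4] (faults so far: 4)
  step 10: ref 1 -> HIT, frames=[1,5,4] (faults so far: 4)
  step 11: ref 2 -> FAULT, evict 4, frames=[1,5,2] (faults so far: 5)
  LRU total faults: 5
--- Optimal ---
  step 0: ref 1 -> FAULT, frames=[1,-,-] (faults so far: 1)
  step 1: ref 1 -> HIT, frames=[1,-,-] (faults so far: 1)
  step 2: ref 3 -> FAULT, frames=[1,3,-] (faults so far: 2)
  step 3: ref 1 -> HIT, frames=[1,3,-] (faults so far: 2)
  step 4: ref 1 -> HIT, frames=[1,3,-] (faults so far: 2)
  step 5: ref 4 -> FAULT, frames=[1,3,4] (faults so far: 3)
  step 6: ref 1 -> HIT, frames=[1,3,4] (faults so far: 3)
  step 7: ref 1 -> HIT, frames=[1,3,4] (faults so far: 3)
  step 8: ref 5 -> FAULT, evict 3, frames=[1,5,4] (faults so far: 4)
  step 9: ref 1 -> HIT, frames=[1,5,4] (faults so far: 4)
  step 10: ref 1 -> HIT, frames=[1,5,4] (faults so far: 4)
  step 11: ref 2 -> FAULT, evict 1, frames=[2,5,4] (faults so far: 5)
  Optimal total faults: 5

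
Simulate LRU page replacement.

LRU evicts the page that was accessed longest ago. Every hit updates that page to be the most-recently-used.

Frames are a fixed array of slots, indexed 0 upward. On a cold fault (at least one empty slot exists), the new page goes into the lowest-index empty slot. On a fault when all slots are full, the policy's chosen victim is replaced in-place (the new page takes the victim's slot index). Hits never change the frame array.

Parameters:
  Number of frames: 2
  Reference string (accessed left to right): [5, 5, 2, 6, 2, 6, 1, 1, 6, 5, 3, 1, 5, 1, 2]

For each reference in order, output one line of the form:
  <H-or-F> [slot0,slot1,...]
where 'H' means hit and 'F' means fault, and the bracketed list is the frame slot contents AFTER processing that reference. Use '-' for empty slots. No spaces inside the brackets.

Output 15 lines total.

F [5,-]
H [5,-]
F [5,2]
F [6,2]
H [6,2]
H [6,2]
F [6,1]
H [6,1]
H [6,1]
F [6,5]
F [3,5]
F [3,1]
F [5,1]
H [5,1]
F [2,1]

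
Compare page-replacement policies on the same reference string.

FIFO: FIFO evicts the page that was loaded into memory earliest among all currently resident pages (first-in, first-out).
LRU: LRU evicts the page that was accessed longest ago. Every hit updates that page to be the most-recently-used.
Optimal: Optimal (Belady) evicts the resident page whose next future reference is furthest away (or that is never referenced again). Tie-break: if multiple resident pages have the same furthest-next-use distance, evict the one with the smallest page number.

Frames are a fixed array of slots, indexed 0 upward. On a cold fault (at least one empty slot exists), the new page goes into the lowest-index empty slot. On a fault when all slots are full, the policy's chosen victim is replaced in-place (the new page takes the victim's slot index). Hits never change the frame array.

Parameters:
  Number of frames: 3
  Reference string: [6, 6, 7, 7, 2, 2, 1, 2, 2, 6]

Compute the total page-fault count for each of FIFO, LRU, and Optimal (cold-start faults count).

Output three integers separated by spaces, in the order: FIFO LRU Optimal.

Answer: 5 5 4

Derivation:
--- FIFO ---
  step 0: ref 6 -> FAULT, frames=[6,-,-] (faults so far: 1)
  step 1: ref 6 -> HIT, frames=[6,-,-] (faults so far: 1)
  step 2: ref 7 -> FAULT, frames=[6,7,-] (faults so far: 2)
  step 3: ref 7 -> HIT, frames=[6,7,-] (faults so far: 2)
  step 4: ref 2 -> FAULT, frames=[6,7,2] (faults so far: 3)
  step 5: ref 2 -> HIT, frames=[6,7,2] (faults so far: 3)
  step 6: ref 1 -> FAULT, evict 6, frames=[1,7,2] (faults so far: 4)
  step 7: ref 2 -> HIT, frames=[1,7,2] (faults so far: 4)
  step 8: ref 2 -> HIT, frames=[1,7,2] (faults so far: 4)
  step 9: ref 6 -> FAULT, evict 7, frames=[1,6,2] (faults so far: 5)
  FIFO total faults: 5
--- LRU ---
  step 0: ref 6 -> FAULT, frames=[6,-,-] (faults so far: 1)
  step 1: ref 6 -> HIT, frames=[6,-,-] (faults so far: 1)
  step 2: ref 7 -> FAULT, frames=[6,7,-] (faults so far: 2)
  step 3: ref 7 -> HIT, frames=[6,7,-] (faults so far: 2)
  step 4: ref 2 -> FAULT, frames=[6,7,2] (faults so far: 3)
  step 5: ref 2 -> HIT, frames=[6,7,2] (faults so far: 3)
  step 6: ref 1 -> FAULT, evict 6, frames=[1,7,2] (faults so far: 4)
  step 7: ref 2 -> HIT, frames=[1,7,2] (faults so far: 4)
  step 8: ref 2 -> HIT, frames=[1,7,2] (faults so far: 4)
  step 9: ref 6 -> FAULT, evict 7, frames=[1,6,2] (faults so far: 5)
  LRU total faults: 5
--- Optimal ---
  step 0: ref 6 -> FAULT, frames=[6,-,-] (faults so far: 1)
  step 1: ref 6 -> HIT, frames=[6,-,-] (faults so far: 1)
  step 2: ref 7 -> FAULT, frames=[6,7,-] (faults so far: 2)
  step 3: ref 7 -> HIT, frames=[6,7,-] (faults so far: 2)
  step 4: ref 2 -> FAULT, frames=[6,7,2] (faults so far: 3)
  step 5: ref 2 -> HIT, frames=[6,7,2] (faults so far: 3)
  step 6: ref 1 -> FAULT, evict 7, frames=[6,1,2] (faults so far: 4)
  step 7: ref 2 -> HIT, frames=[6,1,2] (faults so far: 4)
  step 8: ref 2 -> HIT, frames=[6,1,2] (faults so far: 4)
  step 9: ref 6 -> HIT, frames=[6,1,2] (faults so far: 4)
  Optimal total faults: 4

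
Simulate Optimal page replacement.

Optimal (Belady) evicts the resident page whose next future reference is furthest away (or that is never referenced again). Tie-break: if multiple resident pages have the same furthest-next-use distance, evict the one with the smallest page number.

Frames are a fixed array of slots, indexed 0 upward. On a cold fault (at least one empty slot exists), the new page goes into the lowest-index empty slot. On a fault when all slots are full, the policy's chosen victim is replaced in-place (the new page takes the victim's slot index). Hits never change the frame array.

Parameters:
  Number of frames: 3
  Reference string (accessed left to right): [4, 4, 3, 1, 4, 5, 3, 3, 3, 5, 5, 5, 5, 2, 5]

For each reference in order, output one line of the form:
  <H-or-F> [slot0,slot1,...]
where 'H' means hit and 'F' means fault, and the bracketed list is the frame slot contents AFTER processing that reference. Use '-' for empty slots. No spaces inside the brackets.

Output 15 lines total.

F [4,-,-]
H [4,-,-]
F [4,3,-]
F [4,3,1]
H [4,3,1]
F [4,3,5]
H [4,3,5]
H [4,3,5]
H [4,3,5]
H [4,3,5]
H [4,3,5]
H [4,3,5]
H [4,3,5]
F [4,2,5]
H [4,2,5]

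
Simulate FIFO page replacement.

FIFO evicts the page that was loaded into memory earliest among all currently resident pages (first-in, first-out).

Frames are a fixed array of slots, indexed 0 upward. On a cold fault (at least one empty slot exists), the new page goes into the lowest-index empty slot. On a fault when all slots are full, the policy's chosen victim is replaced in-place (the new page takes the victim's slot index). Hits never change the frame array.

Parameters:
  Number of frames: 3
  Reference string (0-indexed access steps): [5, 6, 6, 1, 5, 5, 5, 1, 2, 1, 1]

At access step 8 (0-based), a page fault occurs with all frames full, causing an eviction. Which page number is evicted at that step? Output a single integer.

Step 0: ref 5 -> FAULT, frames=[5,-,-]
Step 1: ref 6 -> FAULT, frames=[5,6,-]
Step 2: ref 6 -> HIT, frames=[5,6,-]
Step 3: ref 1 -> FAULT, frames=[5,6,1]
Step 4: ref 5 -> HIT, frames=[5,6,1]
Step 5: ref 5 -> HIT, frames=[5,6,1]
Step 6: ref 5 -> HIT, frames=[5,6,1]
Step 7: ref 1 -> HIT, frames=[5,6,1]
Step 8: ref 2 -> FAULT, evict 5, frames=[2,6,1]
At step 8: evicted page 5

Answer: 5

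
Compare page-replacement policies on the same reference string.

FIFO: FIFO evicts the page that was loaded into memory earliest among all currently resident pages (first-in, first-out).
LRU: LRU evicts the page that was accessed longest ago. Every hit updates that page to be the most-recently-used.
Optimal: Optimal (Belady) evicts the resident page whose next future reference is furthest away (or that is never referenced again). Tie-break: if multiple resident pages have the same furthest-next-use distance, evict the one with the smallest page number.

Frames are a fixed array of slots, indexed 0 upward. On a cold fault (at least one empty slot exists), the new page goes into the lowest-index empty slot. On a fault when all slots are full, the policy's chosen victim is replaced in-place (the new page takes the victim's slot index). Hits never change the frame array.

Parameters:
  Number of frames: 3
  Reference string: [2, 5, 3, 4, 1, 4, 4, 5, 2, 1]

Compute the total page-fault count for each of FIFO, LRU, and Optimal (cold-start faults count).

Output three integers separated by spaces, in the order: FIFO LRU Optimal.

Answer: 7 8 6

Derivation:
--- FIFO ---
  step 0: ref 2 -> FAULT, frames=[2,-,-] (faults so far: 1)
  step 1: ref 5 -> FAULT, frames=[2,5,-] (faults so far: 2)
  step 2: ref 3 -> FAULT, frames=[2,5,3] (faults so far: 3)
  step 3: ref 4 -> FAULT, evict 2, frames=[4,5,3] (faults so far: 4)
  step 4: ref 1 -> FAULT, evict 5, frames=[4,1,3] (faults so far: 5)
  step 5: ref 4 -> HIT, frames=[4,1,3] (faults so far: 5)
  step 6: ref 4 -> HIT, frames=[4,1,3] (faults so far: 5)
  step 7: ref 5 -> FAULT, evict 3, frames=[4,1,5] (faults so far: 6)
  step 8: ref 2 -> FAULT, evict 4, frames=[2,1,5] (faults so far: 7)
  step 9: ref 1 -> HIT, frames=[2,1,5] (faults so far: 7)
  FIFO total faults: 7
--- LRU ---
  step 0: ref 2 -> FAULT, frames=[2,-,-] (faults so far: 1)
  step 1: ref 5 -> FAULT, frames=[2,5,-] (faults so far: 2)
  step 2: ref 3 -> FAULT, frames=[2,5,3] (faults so far: 3)
  step 3: ref 4 -> FAULT, evict 2, frames=[4,5,3] (faults so far: 4)
  step 4: ref 1 -> FAULT, evict 5, frames=[4,1,3] (faults so far: 5)
  step 5: ref 4 -> HIT, frames=[4,1,3] (faults so far: 5)
  step 6: ref 4 -> HIT, frames=[4,1,3] (faults so far: 5)
  step 7: ref 5 -> FAULT, evict 3, frames=[4,1,5] (faults so far: 6)
  step 8: ref 2 -> FAULT, evict 1, frames=[4,2,5] (faults so far: 7)
  step 9: ref 1 -> FAULT, evict 4, frames=[1,2,5] (faults so far: 8)
  LRU total faults: 8
--- Optimal ---
  step 0: ref 2 -> FAULT, frames=[2,-,-] (faults so far: 1)
  step 1: ref 5 -> FAULT, frames=[2,5,-] (faults so far: 2)
  step 2: ref 3 -> FAULT, frames=[2,5,3] (faults so far: 3)
  step 3: ref 4 -> FAULT, evict 3, frames=[2,5,4] (faults so far: 4)
  step 4: ref 1 -> FAULT, evict 2, frames=[1,5,4] (faults so far: 5)
  step 5: ref 4 -> HIT, frames=[1,5,4] (faults so far: 5)
  step 6: ref 4 -> HIT, frames=[1,5,4] (faults so far: 5)
  step 7: ref 5 -> HIT, frames=[1,5,4] (faults so far: 5)
  step 8: ref 2 -> FAULT, evict 4, frames=[1,5,2] (faults so far: 6)
  step 9: ref 1 -> HIT, frames=[1,5,2] (faults so far: 6)
  Optimal total faults: 6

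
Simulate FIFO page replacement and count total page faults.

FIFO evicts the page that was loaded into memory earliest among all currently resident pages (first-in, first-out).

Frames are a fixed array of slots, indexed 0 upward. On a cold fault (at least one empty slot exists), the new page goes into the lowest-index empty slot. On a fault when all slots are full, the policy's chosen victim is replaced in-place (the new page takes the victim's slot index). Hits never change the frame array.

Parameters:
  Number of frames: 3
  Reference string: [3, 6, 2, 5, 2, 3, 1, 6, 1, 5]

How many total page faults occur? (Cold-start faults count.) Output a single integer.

Step 0: ref 3 → FAULT, frames=[3,-,-]
Step 1: ref 6 → FAULT, frames=[3,6,-]
Step 2: ref 2 → FAULT, frames=[3,6,2]
Step 3: ref 5 → FAULT (evict 3), frames=[5,6,2]
Step 4: ref 2 → HIT, frames=[5,6,2]
Step 5: ref 3 → FAULT (evict 6), frames=[5,3,2]
Step 6: ref 1 → FAULT (evict 2), frames=[5,3,1]
Step 7: ref 6 → FAULT (evict 5), frames=[6,3,1]
Step 8: ref 1 → HIT, frames=[6,3,1]
Step 9: ref 5 → FAULT (evict 3), frames=[6,5,1]
Total faults: 8

Answer: 8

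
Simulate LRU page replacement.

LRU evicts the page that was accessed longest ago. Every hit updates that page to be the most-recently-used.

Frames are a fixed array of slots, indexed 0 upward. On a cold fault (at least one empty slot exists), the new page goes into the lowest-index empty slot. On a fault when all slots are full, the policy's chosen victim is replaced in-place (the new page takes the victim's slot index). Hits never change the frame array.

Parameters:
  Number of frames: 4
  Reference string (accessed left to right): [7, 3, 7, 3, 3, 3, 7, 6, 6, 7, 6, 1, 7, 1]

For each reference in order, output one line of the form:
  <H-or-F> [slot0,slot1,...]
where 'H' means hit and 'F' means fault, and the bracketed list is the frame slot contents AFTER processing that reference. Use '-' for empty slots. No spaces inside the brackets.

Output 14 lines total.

F [7,-,-,-]
F [7,3,-,-]
H [7,3,-,-]
H [7,3,-,-]
H [7,3,-,-]
H [7,3,-,-]
H [7,3,-,-]
F [7,3,6,-]
H [7,3,6,-]
H [7,3,6,-]
H [7,3,6,-]
F [7,3,6,1]
H [7,3,6,1]
H [7,3,6,1]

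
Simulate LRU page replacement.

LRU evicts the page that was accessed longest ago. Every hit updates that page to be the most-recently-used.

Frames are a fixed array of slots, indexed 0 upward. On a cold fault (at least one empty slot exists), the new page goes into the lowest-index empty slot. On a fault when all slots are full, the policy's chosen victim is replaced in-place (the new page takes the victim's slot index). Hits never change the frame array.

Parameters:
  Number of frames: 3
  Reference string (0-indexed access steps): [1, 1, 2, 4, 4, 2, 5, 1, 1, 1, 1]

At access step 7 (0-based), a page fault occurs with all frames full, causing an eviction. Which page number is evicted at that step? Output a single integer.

Step 0: ref 1 -> FAULT, frames=[1,-,-]
Step 1: ref 1 -> HIT, frames=[1,-,-]
Step 2: ref 2 -> FAULT, frames=[1,2,-]
Step 3: ref 4 -> FAULT, frames=[1,2,4]
Step 4: ref 4 -> HIT, frames=[1,2,4]
Step 5: ref 2 -> HIT, frames=[1,2,4]
Step 6: ref 5 -> FAULT, evict 1, frames=[5,2,4]
Step 7: ref 1 -> FAULT, evict 4, frames=[5,2,1]
At step 7: evicted page 4

Answer: 4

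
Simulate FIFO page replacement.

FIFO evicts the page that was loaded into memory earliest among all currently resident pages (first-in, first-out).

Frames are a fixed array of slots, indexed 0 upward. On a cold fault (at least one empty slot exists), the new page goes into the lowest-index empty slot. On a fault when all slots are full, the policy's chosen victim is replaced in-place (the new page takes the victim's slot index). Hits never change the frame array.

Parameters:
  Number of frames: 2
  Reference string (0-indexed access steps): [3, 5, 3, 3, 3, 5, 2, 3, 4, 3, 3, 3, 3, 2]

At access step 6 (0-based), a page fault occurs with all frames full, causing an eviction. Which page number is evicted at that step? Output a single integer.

Answer: 3

Derivation:
Step 0: ref 3 -> FAULT, frames=[3,-]
Step 1: ref 5 -> FAULT, frames=[3,5]
Step 2: ref 3 -> HIT, frames=[3,5]
Step 3: ref 3 -> HIT, frames=[3,5]
Step 4: ref 3 -> HIT, frames=[3,5]
Step 5: ref 5 -> HIT, frames=[3,5]
Step 6: ref 2 -> FAULT, evict 3, frames=[2,5]
At step 6: evicted page 3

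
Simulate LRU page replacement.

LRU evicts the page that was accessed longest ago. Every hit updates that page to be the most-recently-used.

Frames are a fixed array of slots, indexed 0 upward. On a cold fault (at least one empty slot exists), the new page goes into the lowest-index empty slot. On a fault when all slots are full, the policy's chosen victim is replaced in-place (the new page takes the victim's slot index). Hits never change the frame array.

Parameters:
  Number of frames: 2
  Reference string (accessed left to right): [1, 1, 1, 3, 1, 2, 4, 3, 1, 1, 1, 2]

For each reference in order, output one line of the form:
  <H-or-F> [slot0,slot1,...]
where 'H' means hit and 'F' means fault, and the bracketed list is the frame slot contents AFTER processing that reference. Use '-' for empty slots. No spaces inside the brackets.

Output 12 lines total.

F [1,-]
H [1,-]
H [1,-]
F [1,3]
H [1,3]
F [1,2]
F [4,2]
F [4,3]
F [1,3]
H [1,3]
H [1,3]
F [1,2]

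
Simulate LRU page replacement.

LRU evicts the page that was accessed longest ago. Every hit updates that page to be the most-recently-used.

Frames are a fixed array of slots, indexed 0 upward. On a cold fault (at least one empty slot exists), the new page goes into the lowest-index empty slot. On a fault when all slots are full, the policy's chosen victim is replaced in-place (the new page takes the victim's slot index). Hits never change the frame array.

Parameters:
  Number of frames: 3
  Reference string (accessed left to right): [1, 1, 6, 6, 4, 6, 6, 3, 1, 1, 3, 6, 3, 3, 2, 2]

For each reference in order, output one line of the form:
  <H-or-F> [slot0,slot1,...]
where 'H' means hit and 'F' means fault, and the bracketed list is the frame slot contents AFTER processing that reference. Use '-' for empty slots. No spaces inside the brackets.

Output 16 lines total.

F [1,-,-]
H [1,-,-]
F [1,6,-]
H [1,6,-]
F [1,6,4]
H [1,6,4]
H [1,6,4]
F [3,6,4]
F [3,6,1]
H [3,6,1]
H [3,6,1]
H [3,6,1]
H [3,6,1]
H [3,6,1]
F [3,6,2]
H [3,6,2]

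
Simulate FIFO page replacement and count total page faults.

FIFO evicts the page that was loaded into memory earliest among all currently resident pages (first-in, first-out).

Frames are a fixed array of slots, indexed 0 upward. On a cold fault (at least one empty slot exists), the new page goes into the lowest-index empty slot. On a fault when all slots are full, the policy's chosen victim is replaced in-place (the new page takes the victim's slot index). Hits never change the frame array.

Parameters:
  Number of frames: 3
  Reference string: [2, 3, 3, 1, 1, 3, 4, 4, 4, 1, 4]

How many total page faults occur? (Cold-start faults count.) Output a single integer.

Answer: 4

Derivation:
Step 0: ref 2 → FAULT, frames=[2,-,-]
Step 1: ref 3 → FAULT, frames=[2,3,-]
Step 2: ref 3 → HIT, frames=[2,3,-]
Step 3: ref 1 → FAULT, frames=[2,3,1]
Step 4: ref 1 → HIT, frames=[2,3,1]
Step 5: ref 3 → HIT, frames=[2,3,1]
Step 6: ref 4 → FAULT (evict 2), frames=[4,3,1]
Step 7: ref 4 → HIT, frames=[4,3,1]
Step 8: ref 4 → HIT, frames=[4,3,1]
Step 9: ref 1 → HIT, frames=[4,3,1]
Step 10: ref 4 → HIT, frames=[4,3,1]
Total faults: 4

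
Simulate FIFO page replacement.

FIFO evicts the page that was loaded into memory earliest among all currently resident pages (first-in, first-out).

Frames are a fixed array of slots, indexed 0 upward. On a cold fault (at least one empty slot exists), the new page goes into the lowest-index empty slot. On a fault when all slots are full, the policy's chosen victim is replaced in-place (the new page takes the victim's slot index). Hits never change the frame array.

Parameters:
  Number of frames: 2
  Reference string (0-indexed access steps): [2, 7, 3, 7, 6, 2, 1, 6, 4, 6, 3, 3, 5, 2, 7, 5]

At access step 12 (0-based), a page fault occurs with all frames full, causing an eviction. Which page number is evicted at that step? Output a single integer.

Answer: 4

Derivation:
Step 0: ref 2 -> FAULT, frames=[2,-]
Step 1: ref 7 -> FAULT, frames=[2,7]
Step 2: ref 3 -> FAULT, evict 2, frames=[3,7]
Step 3: ref 7 -> HIT, frames=[3,7]
Step 4: ref 6 -> FAULT, evict 7, frames=[3,6]
Step 5: ref 2 -> FAULT, evict 3, frames=[2,6]
Step 6: ref 1 -> FAULT, evict 6, frames=[2,1]
Step 7: ref 6 -> FAULT, evict 2, frames=[6,1]
Step 8: ref 4 -> FAULT, evict 1, frames=[6,4]
Step 9: ref 6 -> HIT, frames=[6,4]
Step 10: ref 3 -> FAULT, evict 6, frames=[3,4]
Step 11: ref 3 -> HIT, frames=[3,4]
Step 12: ref 5 -> FAULT, evict 4, frames=[3,5]
At step 12: evicted page 4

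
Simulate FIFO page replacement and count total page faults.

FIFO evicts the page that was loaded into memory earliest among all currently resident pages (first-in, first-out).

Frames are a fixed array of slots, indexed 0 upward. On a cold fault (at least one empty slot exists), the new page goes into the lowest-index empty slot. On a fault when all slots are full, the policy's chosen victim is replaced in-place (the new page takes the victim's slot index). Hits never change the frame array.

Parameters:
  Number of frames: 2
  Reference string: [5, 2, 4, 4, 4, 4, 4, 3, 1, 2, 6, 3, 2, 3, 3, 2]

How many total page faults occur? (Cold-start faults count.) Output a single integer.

Step 0: ref 5 → FAULT, frames=[5,-]
Step 1: ref 2 → FAULT, frames=[5,2]
Step 2: ref 4 → FAULT (evict 5), frames=[4,2]
Step 3: ref 4 → HIT, frames=[4,2]
Step 4: ref 4 → HIT, frames=[4,2]
Step 5: ref 4 → HIT, frames=[4,2]
Step 6: ref 4 → HIT, frames=[4,2]
Step 7: ref 3 → FAULT (evict 2), frames=[4,3]
Step 8: ref 1 → FAULT (evict 4), frames=[1,3]
Step 9: ref 2 → FAULT (evict 3), frames=[1,2]
Step 10: ref 6 → FAULT (evict 1), frames=[6,2]
Step 11: ref 3 → FAULT (evict 2), frames=[6,3]
Step 12: ref 2 → FAULT (evict 6), frames=[2,3]
Step 13: ref 3 → HIT, frames=[2,3]
Step 14: ref 3 → HIT, frames=[2,3]
Step 15: ref 2 → HIT, frames=[2,3]
Total faults: 9

Answer: 9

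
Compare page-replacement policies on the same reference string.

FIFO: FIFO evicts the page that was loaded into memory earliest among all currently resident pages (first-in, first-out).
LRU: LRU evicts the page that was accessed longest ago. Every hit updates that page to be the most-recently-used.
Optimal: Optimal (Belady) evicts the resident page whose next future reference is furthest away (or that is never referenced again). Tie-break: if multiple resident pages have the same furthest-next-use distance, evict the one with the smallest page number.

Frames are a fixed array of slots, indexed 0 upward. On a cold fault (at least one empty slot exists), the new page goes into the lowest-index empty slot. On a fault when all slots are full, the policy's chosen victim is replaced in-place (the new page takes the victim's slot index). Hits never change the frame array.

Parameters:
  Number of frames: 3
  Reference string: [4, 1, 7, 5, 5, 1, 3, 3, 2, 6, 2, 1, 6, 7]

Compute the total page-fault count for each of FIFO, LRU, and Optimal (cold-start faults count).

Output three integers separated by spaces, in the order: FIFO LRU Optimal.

Answer: 9 9 8

Derivation:
--- FIFO ---
  step 0: ref 4 -> FAULT, frames=[4,-,-] (faults so far: 1)
  step 1: ref 1 -> FAULT, frames=[4,1,-] (faults so far: 2)
  step 2: ref 7 -> FAULT, frames=[4,1,7] (faults so far: 3)
  step 3: ref 5 -> FAULT, evict 4, frames=[5,1,7] (faults so far: 4)
  step 4: ref 5 -> HIT, frames=[5,1,7] (faults so far: 4)
  step 5: ref 1 -> HIT, frames=[5,1,7] (faults so far: 4)
  step 6: ref 3 -> FAULT, evict 1, frames=[5,3,7] (faults so far: 5)
  step 7: ref 3 -> HIT, frames=[5,3,7] (faults so far: 5)
  step 8: ref 2 -> FAULT, evict 7, frames=[5,3,2] (faults so far: 6)
  step 9: ref 6 -> FAULT, evict 5, frames=[6,3,2] (faults so far: 7)
  step 10: ref 2 -> HIT, frames=[6,3,2] (faults so far: 7)
  step 11: ref 1 -> FAULT, evict 3, frames=[6,1,2] (faults so far: 8)
  step 12: ref 6 -> HIT, frames=[6,1,2] (faults so far: 8)
  step 13: ref 7 -> FAULT, evict 2, frames=[6,1,7] (faults so far: 9)
  FIFO total faults: 9
--- LRU ---
  step 0: ref 4 -> FAULT, frames=[4,-,-] (faults so far: 1)
  step 1: ref 1 -> FAULT, frames=[4,1,-] (faults so far: 2)
  step 2: ref 7 -> FAULT, frames=[4,1,7] (faults so far: 3)
  step 3: ref 5 -> FAULT, evict 4, frames=[5,1,7] (faults so far: 4)
  step 4: ref 5 -> HIT, frames=[5,1,7] (faults so far: 4)
  step 5: ref 1 -> HIT, frames=[5,1,7] (faults so far: 4)
  step 6: ref 3 -> FAULT, evict 7, frames=[5,1,3] (faults so far: 5)
  step 7: ref 3 -> HIT, frames=[5,1,3] (faults so far: 5)
  step 8: ref 2 -> FAULT, evict 5, frames=[2,1,3] (faults so far: 6)
  step 9: ref 6 -> FAULT, evict 1, frames=[2,6,3] (faults so far: 7)
  step 10: ref 2 -> HIT, frames=[2,6,3] (faults so far: 7)
  step 11: ref 1 -> FAULT, evict 3, frames=[2,6,1] (faults so far: 8)
  step 12: ref 6 -> HIT, frames=[2,6,1] (faults so far: 8)
  step 13: ref 7 -> FAULT, evict 2, frames=[7,6,1] (faults so far: 9)
  LRU total faults: 9
--- Optimal ---
  step 0: ref 4 -> FAULT, frames=[4,-,-] (faults so far: 1)
  step 1: ref 1 -> FAULT, frames=[4,1,-] (faults so far: 2)
  step 2: ref 7 -> FAULT, frames=[4,1,7] (faults so far: 3)
  step 3: ref 5 -> FAULT, evict 4, frames=[5,1,7] (faults so far: 4)
  step 4: ref 5 -> HIT, frames=[5,1,7] (faults so far: 4)
  step 5: ref 1 -> HIT, frames=[5,1,7] (faults so far: 4)
  step 6: ref 3 -> FAULT, evict 5, frames=[3,1,7] (faults so far: 5)
  step 7: ref 3 -> HIT, frames=[3,1,7] (faults so far: 5)
  step 8: ref 2 -> FAULT, evict 3, frames=[2,1,7] (faults so far: 6)
  step 9: ref 6 -> FAULT, evict 7, frames=[2,1,6] (faults so far: 7)
  step 10: ref 2 -> HIT, frames=[2,1,6] (faults so far: 7)
  step 11: ref 1 -> HIT, frames=[2,1,6] (faults so far: 7)
  step 12: ref 6 -> HIT, frames=[2,1,6] (faults so far: 7)
  step 13: ref 7 -> FAULT, evict 1, frames=[2,7,6] (faults so far: 8)
  Optimal total faults: 8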